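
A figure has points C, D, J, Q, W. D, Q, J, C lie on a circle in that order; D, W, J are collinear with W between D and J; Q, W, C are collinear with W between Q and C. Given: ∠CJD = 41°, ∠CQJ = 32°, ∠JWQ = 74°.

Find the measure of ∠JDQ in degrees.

∠JDQ = 33°

1. ∠CQD = 41°  [same arc DC]
2. ∠DWQ = 106°  [linear pair at W on DJ]
3. ∠JDQ = 33°  [△DWQ]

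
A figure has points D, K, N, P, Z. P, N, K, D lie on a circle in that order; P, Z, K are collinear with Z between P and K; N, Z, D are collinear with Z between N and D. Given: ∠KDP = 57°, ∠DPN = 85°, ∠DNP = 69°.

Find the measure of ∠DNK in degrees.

∠DNK = 54°

1. ∠DKP = 69°  [same arc PD]
2. ∠DPK = 54°  [△PKD]
3. ∠DNK = 54°  [same arc KD]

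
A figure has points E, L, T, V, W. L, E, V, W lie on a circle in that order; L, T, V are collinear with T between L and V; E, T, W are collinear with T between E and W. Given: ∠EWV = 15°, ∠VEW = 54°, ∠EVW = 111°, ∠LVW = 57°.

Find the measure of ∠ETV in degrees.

1. ∠ELV = 15°  [same arc EV]
2. ∠LEW = 57°  [same arc LW]
3. ∠ETL = 108°  [△LTE]
4. ∠ETV = 72°  [linear pair at T on LV]

∠ETV = 72°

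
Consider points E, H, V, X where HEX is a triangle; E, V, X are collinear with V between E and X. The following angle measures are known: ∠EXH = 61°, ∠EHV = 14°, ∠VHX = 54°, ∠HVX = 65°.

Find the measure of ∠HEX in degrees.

1. ∠EVH = 115°  [linear pair at V on EX]
2. ∠HEV = 51°  [△HEV]
3. ∠HEX = 51°  [V on ray EX]

∠HEX = 51°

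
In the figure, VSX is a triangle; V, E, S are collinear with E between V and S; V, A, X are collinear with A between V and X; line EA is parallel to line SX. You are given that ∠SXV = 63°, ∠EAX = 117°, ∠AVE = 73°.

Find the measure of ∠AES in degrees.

1. ∠EAV = 63°  [EA∥SX, corresponding at A]
2. ∠AEV = 44°  [△VEA]
3. ∠AES = 136°  [linear pair at E on VS]

∠AES = 136°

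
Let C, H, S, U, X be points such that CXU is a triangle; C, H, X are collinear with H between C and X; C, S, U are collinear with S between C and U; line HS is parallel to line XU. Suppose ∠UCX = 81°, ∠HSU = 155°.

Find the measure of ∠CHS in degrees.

∠CHS = 74°

1. ∠HCS = 81°  [H on CX, S on CU]
2. ∠CSH = 25°  [linear pair at S on CU]
3. ∠CHS = 74°  [△CHS]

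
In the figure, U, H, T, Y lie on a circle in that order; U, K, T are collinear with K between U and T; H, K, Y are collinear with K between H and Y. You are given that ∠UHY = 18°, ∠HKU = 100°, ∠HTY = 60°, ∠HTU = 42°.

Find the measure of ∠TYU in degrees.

∠TYU = 104°

1. ∠HUT = 62°  [△UKH]
2. ∠THU = 76°  [△UHT]
3. ∠TYU = 104°  [cyclic UHTY, opposite ∠H+∠Y]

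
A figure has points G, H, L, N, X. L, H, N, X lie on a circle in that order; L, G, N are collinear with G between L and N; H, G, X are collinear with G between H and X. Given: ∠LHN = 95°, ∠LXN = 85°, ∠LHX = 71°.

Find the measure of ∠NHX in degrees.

∠NHX = 24°

1. ∠LNX = 71°  [same arc LX]
2. ∠NLX = 24°  [△LNX]
3. ∠NHX = 24°  [same arc NX]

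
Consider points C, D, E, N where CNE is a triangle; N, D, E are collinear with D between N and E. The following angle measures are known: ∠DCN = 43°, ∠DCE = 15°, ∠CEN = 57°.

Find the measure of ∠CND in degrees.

1. ∠CED = 57°  [D on ray EN]
2. ∠CDE = 108°  [△CDE]
3. ∠CDN = 72°  [linear pair at D on NE]
4. ∠CND = 65°  [△CND]

∠CND = 65°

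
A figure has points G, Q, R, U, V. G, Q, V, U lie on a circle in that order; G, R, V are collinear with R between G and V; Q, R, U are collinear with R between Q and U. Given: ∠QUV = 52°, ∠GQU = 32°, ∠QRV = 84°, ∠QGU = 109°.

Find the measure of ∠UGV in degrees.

∠UGV = 57°

1. ∠GUQ = 39°  [△GQU]
2. ∠GRU = 84°  [vertical angles at R]
3. ∠UGV = 57°  [△GRU]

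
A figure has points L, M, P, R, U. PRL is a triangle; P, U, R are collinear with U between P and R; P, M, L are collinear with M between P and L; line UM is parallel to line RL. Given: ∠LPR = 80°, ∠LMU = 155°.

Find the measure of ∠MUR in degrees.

1. ∠MPU = 80°  [U on PR, M on PL]
2. ∠PMU = 25°  [linear pair at M on PL]
3. ∠MUP = 75°  [△PUM]
4. ∠MUR = 105°  [linear pair at U on PR]

∠MUR = 105°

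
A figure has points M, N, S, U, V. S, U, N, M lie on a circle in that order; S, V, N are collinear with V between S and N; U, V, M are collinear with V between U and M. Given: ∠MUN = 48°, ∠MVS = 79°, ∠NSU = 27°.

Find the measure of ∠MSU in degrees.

1. ∠NMU = 27°  [same arc UN]
2. ∠MNU = 105°  [△UNM]
3. ∠MSU = 75°  [cyclic SUNM, opposite ∠S+∠N]

∠MSU = 75°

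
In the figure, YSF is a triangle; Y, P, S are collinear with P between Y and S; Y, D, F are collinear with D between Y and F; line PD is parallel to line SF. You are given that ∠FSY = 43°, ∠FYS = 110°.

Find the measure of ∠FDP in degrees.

∠FDP = 153°

1. ∠SFY = 27°  [△YSF]
2. ∠PDY = 27°  [PD∥SF, corresponding at D]
3. ∠FDP = 153°  [linear pair at D on YF]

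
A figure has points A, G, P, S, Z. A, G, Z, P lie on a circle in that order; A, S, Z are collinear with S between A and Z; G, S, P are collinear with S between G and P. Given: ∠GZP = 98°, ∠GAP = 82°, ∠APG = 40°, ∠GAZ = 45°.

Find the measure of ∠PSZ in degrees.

1. ∠AGP = 58°  [△AGP]
2. ∠GPZ = 45°  [same arc GZ]
3. ∠AZP = 58°  [same arc AP]
4. ∠PSZ = 77°  [△ZSP]

∠PSZ = 77°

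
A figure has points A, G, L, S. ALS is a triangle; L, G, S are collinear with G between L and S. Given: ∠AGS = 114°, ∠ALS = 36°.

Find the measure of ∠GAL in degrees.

1. ∠AGL = 66°  [linear pair at G on LS]
2. ∠ALG = 36°  [G on ray LS]
3. ∠GAL = 78°  [△ALG]

∠GAL = 78°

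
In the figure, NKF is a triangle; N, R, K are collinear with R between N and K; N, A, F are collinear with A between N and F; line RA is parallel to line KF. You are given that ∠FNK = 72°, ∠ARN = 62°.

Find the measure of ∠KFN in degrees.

∠KFN = 46°

1. ∠ANR = 72°  [R on NK, A on NF]
2. ∠NAR = 46°  [△NRA]
3. ∠KFN = 46°  [RA∥KF, corresponding at A]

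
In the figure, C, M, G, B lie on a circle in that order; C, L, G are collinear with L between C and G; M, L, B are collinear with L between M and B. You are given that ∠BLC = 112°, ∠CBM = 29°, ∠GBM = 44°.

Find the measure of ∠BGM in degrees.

∠BGM = 97°

1. ∠GLM = 112°  [vertical angles at L]
2. ∠CGM = 29°  [same arc CM]
3. ∠BMG = 39°  [△MLG]
4. ∠BGM = 97°  [△MGB]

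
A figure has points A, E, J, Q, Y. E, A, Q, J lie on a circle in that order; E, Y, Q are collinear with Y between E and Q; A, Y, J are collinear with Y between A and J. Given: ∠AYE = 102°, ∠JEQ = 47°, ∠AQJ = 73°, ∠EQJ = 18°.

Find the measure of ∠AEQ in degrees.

∠AEQ = 60°

1. ∠JAQ = 47°  [same arc QJ]
2. ∠AJQ = 60°  [△AQJ]
3. ∠AEQ = 60°  [same arc AQ]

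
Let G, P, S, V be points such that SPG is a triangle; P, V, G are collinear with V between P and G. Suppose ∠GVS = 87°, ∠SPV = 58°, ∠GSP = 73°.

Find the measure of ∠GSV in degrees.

∠GSV = 44°

1. ∠GPS = 58°  [V on ray PG]
2. ∠PGS = 49°  [△SPG]
3. ∠SGV = 49°  [V on ray GP]
4. ∠GSV = 44°  [△SVG]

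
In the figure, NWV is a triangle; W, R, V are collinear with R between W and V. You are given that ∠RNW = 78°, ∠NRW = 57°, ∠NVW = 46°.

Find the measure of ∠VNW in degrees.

∠VNW = 89°

1. ∠NWR = 45°  [△NWR]
2. ∠NWV = 45°  [R on ray WV]
3. ∠VNW = 89°  [△NWV]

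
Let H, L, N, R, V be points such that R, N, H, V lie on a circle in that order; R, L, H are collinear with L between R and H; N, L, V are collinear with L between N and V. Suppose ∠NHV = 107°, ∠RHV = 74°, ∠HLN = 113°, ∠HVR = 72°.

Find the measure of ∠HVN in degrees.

1. ∠RNV = 74°  [same arc RV]
2. ∠NLR = 67°  [linear pair at L on RH]
3. ∠HRN = 39°  [△RLN]
4. ∠HVN = 39°  [same arc NH]

∠HVN = 39°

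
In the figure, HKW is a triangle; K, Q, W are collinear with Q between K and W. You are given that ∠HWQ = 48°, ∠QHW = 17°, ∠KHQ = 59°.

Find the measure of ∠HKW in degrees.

∠HKW = 56°

1. ∠HQW = 115°  [△HQW]
2. ∠HQK = 65°  [linear pair at Q on KW]
3. ∠HKQ = 56°  [△HKQ]
4. ∠HKW = 56°  [Q on ray KW]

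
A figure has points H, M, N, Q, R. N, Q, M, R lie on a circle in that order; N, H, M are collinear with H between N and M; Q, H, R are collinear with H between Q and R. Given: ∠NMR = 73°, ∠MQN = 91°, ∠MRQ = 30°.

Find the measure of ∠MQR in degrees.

1. ∠MRN = 89°  [cyclic NQMR, opposite ∠Q+∠R]
2. ∠MNR = 18°  [△NMR]
3. ∠MQR = 18°  [same arc MR]

∠MQR = 18°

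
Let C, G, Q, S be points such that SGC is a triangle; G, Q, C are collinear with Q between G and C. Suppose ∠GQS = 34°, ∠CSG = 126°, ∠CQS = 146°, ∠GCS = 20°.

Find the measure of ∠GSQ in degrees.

∠GSQ = 112°

1. ∠CGS = 34°  [△SGC]
2. ∠QGS = 34°  [Q on ray GC]
3. ∠GSQ = 112°  [△SGQ]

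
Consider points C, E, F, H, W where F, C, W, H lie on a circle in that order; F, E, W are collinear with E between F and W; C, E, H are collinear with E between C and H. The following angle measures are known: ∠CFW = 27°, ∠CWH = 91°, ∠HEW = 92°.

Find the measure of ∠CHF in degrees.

∠CHF = 30°

1. ∠CHW = 27°  [same arc CW]
2. ∠HCW = 62°  [△CWH]
3. ∠FEH = 88°  [linear pair at E on FW]
4. ∠HFW = 62°  [same arc WH]
5. ∠CHF = 30°  [△FEH]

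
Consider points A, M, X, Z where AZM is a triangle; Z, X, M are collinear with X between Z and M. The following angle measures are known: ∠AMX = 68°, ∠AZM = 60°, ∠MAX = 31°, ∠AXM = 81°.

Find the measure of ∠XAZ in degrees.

∠XAZ = 21°

1. ∠AZX = 60°  [X on ray ZM]
2. ∠AXZ = 99°  [linear pair at X on ZM]
3. ∠XAZ = 21°  [△AZX]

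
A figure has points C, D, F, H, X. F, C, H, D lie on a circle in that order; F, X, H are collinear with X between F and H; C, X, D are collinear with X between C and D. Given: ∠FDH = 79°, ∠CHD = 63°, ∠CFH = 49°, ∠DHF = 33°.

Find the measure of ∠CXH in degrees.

1. ∠FCH = 101°  [cyclic FCHD, opposite ∠C+∠D]
2. ∠DFH = 68°  [△FHD]
3. ∠CHF = 30°  [△FCH]
4. ∠DCH = 68°  [same arc HD]
5. ∠CXH = 82°  [△CXH]

∠CXH = 82°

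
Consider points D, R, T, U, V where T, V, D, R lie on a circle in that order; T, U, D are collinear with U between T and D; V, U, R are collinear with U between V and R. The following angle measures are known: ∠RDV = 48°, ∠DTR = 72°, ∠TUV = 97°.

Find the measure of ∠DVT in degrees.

∠DVT = 95°

1. ∠DVR = 72°  [same arc DR]
2. ∠DUV = 83°  [linear pair at U on TD]
3. ∠DRV = 60°  [△VDR]
4. ∠TDV = 25°  [△VUD]
5. ∠DTV = 60°  [same arc VD]
6. ∠DVT = 95°  [△TVD]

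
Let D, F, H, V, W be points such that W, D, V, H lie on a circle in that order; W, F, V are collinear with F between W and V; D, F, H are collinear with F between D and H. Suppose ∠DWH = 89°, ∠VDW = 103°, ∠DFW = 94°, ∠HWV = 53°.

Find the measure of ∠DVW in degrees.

1. ∠DFV = 86°  [linear pair at F on WV]
2. ∠HDV = 53°  [same arc VH]
3. ∠DVW = 41°  [△DFV]

∠DVW = 41°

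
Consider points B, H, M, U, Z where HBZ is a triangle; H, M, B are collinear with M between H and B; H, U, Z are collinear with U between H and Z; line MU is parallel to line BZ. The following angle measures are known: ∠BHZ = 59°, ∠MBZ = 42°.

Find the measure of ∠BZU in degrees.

1. ∠HBZ = 42°  [M on ray BH]
2. ∠BZH = 79°  [△HBZ]
3. ∠BZU = 79°  [U on ray ZH]

∠BZU = 79°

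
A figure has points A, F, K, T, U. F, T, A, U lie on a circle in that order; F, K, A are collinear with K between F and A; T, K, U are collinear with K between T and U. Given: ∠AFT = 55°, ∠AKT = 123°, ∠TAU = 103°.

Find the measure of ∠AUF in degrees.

1. ∠AUT = 55°  [same arc TA]
2. ∠FKU = 123°  [vertical angles at K]
3. ∠ATU = 22°  [△TAU]
4. ∠AKU = 57°  [linear pair at K on FA]
5. ∠AFU = 22°  [same arc AU]
6. ∠FAU = 68°  [△AKU]
7. ∠AUF = 90°  [△FAU]

∠AUF = 90°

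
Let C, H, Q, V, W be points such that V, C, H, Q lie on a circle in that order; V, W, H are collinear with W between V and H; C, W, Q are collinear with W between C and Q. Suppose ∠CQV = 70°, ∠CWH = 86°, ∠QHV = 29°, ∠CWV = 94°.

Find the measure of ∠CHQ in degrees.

1. ∠QCV = 29°  [same arc VQ]
2. ∠CVQ = 81°  [△VCQ]
3. ∠CHQ = 99°  [cyclic VCHQ, opposite ∠V+∠H]

∠CHQ = 99°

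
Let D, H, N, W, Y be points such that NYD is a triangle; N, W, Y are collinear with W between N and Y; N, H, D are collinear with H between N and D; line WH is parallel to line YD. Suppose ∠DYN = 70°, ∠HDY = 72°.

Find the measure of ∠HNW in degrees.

1. ∠NDY = 72°  [H on ray DN]
2. ∠DNY = 38°  [△NYD]
3. ∠HNW = 38°  [W on NY, H on ND]

∠HNW = 38°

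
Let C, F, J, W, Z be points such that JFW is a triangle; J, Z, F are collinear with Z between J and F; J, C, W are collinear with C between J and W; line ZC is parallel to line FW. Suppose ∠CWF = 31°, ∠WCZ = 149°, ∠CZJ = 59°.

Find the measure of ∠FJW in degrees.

∠FJW = 90°

1. ∠FWJ = 31°  [C on ray WJ]
2. ∠JFW = 59°  [ZC∥FW, corresponding at Z]
3. ∠FJW = 90°  [△JFW]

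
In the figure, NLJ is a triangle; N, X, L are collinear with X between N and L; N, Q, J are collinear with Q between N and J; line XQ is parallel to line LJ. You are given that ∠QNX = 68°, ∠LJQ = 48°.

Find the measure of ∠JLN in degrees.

∠JLN = 64°

1. ∠JNL = 68°  [X on NL, Q on NJ]
2. ∠LJN = 48°  [Q on ray JN]
3. ∠JLN = 64°  [△NLJ]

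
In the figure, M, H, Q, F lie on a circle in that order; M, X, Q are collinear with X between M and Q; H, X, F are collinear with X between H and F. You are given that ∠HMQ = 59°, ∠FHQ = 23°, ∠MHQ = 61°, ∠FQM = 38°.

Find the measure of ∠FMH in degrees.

1. ∠HFQ = 59°  [same arc HQ]
2. ∠FQH = 98°  [△HQF]
3. ∠FMH = 82°  [cyclic MHQF, opposite ∠M+∠Q]

∠FMH = 82°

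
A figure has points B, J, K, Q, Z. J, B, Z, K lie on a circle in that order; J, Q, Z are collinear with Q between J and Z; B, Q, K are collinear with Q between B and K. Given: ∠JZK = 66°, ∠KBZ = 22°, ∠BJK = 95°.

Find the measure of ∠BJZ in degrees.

1. ∠BZK = 85°  [cyclic JBZK, opposite ∠J+∠Z]
2. ∠BKZ = 73°  [△BZK]
3. ∠BJZ = 73°  [same arc BZ]

∠BJZ = 73°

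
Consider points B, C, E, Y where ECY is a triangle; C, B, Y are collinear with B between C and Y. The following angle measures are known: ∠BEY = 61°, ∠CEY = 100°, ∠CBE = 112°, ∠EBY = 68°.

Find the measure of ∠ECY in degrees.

1. ∠BYE = 51°  [△EBY]
2. ∠CYE = 51°  [B on ray YC]
3. ∠ECY = 29°  [△ECY]

∠ECY = 29°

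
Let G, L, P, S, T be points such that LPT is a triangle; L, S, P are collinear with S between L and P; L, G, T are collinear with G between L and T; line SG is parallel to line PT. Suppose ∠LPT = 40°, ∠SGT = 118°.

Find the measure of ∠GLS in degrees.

∠GLS = 78°

1. ∠GSL = 40°  [SG∥PT, corresponding at S]
2. ∠LGS = 62°  [linear pair at G on LT]
3. ∠GLS = 78°  [△LSG]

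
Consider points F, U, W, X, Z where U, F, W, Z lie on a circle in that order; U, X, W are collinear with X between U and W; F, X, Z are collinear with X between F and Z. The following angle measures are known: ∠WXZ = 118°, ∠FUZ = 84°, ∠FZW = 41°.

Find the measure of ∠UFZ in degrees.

1. ∠FXU = 118°  [vertical angles at X]
2. ∠FUW = 41°  [same arc FW]
3. ∠UFZ = 21°  [△UXF]

∠UFZ = 21°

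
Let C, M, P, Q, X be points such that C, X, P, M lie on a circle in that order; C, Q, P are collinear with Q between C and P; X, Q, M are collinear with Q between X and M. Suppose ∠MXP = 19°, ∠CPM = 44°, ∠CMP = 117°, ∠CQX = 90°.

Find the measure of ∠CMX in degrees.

∠CMX = 71°

1. ∠CXM = 44°  [same arc CM]
2. ∠CXP = 63°  [cyclic CXPM, opposite ∠X+∠M]
3. ∠PCX = 46°  [△CQX]
4. ∠CPX = 71°  [△CXP]
5. ∠CMX = 71°  [same arc CX]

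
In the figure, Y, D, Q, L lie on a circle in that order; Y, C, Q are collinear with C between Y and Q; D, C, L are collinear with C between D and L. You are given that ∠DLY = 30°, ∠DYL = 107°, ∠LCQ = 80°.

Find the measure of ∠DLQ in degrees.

1. ∠LDY = 43°  [△YDL]
2. ∠LQY = 43°  [same arc YL]
3. ∠DLQ = 57°  [△QCL]

∠DLQ = 57°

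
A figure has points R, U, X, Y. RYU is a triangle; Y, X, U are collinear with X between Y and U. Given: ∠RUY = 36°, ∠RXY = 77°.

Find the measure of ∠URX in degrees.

∠URX = 41°

1. ∠RUX = 36°  [X on ray UY]
2. ∠RXU = 103°  [linear pair at X on YU]
3. ∠URX = 41°  [△RXU]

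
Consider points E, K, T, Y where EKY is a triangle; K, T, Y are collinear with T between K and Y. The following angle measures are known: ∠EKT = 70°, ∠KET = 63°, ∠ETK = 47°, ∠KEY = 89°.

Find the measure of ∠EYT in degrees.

1. ∠EKY = 70°  [T on ray KY]
2. ∠EYK = 21°  [△EKY]
3. ∠EYT = 21°  [T on ray YK]

∠EYT = 21°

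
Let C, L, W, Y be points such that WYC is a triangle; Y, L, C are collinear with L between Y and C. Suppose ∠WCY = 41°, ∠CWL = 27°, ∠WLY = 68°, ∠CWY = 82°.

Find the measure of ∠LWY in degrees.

1. ∠CYW = 57°  [△WYC]
2. ∠LYW = 57°  [L on ray YC]
3. ∠LWY = 55°  [△WYL]

∠LWY = 55°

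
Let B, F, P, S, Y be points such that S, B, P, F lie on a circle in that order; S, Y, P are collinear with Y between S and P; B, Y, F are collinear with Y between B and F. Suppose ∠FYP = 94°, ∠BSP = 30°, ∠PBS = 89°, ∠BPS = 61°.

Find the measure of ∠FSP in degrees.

1. ∠FYS = 86°  [linear pair at Y on SP]
2. ∠BFS = 61°  [same arc SB]
3. ∠FSP = 33°  [△SYF]

∠FSP = 33°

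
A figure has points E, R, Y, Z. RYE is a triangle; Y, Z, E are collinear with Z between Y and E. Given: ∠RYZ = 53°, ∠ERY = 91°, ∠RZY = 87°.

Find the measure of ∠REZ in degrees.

∠REZ = 36°

1. ∠EYR = 53°  [Z on ray YE]
2. ∠REY = 36°  [△RYE]
3. ∠REZ = 36°  [Z on ray EY]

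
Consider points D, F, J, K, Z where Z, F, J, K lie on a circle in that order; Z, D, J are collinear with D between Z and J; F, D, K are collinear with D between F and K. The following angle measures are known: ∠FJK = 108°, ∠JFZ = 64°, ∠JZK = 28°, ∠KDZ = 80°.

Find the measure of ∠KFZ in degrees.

∠KFZ = 36°

1. ∠FZK = 72°  [cyclic ZFJK, opposite ∠Z+∠J]
2. ∠FKZ = 72°  [△ZDK]
3. ∠KFZ = 36°  [△ZFK]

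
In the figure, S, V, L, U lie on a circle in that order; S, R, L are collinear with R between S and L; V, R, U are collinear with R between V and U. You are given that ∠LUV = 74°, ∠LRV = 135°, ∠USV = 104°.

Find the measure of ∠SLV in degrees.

∠SLV = 15°

1. ∠ULV = 76°  [cyclic SVLU, opposite ∠S+∠L]
2. ∠LVU = 30°  [△VLU]
3. ∠SLV = 15°  [△VRL]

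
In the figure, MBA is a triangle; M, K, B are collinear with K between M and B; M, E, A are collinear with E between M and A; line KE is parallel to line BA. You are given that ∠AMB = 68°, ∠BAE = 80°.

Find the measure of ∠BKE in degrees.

1. ∠BAM = 80°  [E on ray AM]
2. ∠ABM = 32°  [△MBA]
3. ∠EKM = 32°  [KE∥BA, corresponding at K]
4. ∠BKE = 148°  [linear pair at K on MB]

∠BKE = 148°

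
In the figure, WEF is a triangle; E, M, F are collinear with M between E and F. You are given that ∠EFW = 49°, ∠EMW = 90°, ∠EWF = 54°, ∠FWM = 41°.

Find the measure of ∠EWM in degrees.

1. ∠FEW = 77°  [△WEF]
2. ∠MEW = 77°  [M on ray EF]
3. ∠EWM = 13°  [△WEM]

∠EWM = 13°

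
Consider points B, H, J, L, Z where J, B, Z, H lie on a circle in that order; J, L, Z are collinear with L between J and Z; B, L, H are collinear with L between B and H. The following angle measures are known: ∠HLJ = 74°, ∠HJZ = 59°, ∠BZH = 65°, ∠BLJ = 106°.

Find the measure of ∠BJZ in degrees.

1. ∠HBZ = 59°  [same arc ZH]
2. ∠BHZ = 56°  [△BZH]
3. ∠BJZ = 56°  [same arc BZ]

∠BJZ = 56°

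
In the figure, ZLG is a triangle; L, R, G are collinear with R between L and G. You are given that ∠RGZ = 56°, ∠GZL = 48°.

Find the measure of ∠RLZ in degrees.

1. ∠LGZ = 56°  [R on ray GL]
2. ∠GLZ = 76°  [△ZLG]
3. ∠RLZ = 76°  [R on ray LG]

∠RLZ = 76°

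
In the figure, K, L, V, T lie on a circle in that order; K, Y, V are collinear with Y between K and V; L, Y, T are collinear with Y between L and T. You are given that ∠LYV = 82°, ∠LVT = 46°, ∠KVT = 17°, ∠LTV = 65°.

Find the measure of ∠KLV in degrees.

1. ∠TLV = 69°  [△LVT]
2. ∠LKV = 65°  [same arc LV]
3. ∠KVL = 29°  [△LYV]
4. ∠KLV = 86°  [△KLV]

∠KLV = 86°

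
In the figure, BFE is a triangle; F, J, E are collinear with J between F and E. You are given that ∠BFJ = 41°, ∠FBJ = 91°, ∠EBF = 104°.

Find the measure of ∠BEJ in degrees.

1. ∠BFE = 41°  [J on ray FE]
2. ∠BEF = 35°  [△BFE]
3. ∠BEJ = 35°  [J on ray EF]

∠BEJ = 35°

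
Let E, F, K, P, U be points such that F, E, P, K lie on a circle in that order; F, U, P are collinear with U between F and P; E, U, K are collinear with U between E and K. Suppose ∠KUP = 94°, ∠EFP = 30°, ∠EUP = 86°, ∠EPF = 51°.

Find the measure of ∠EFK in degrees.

1. ∠EUF = 94°  [vertical angles at U]
2. ∠FEK = 56°  [△FUE]
3. ∠EKF = 51°  [same arc FE]
4. ∠EFK = 73°  [△FEK]

∠EFK = 73°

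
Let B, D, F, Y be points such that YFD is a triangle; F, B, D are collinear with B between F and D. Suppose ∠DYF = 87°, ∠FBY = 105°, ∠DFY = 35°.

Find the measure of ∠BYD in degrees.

∠BYD = 47°

1. ∠FDY = 58°  [△YFD]
2. ∠DBY = 75°  [linear pair at B on FD]
3. ∠BDY = 58°  [B on ray DF]
4. ∠BYD = 47°  [△YBD]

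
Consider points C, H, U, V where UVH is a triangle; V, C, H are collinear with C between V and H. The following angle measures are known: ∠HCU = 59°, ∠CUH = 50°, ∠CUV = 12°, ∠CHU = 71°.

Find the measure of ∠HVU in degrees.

1. ∠UCV = 121°  [linear pair at C on VH]
2. ∠CVU = 47°  [△UVC]
3. ∠HVU = 47°  [C on ray VH]

∠HVU = 47°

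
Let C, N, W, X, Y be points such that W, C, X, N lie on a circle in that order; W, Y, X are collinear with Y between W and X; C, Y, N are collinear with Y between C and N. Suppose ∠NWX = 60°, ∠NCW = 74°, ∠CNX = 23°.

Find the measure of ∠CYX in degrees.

∠CYX = 97°

1. ∠CWX = 23°  [same arc CX]
2. ∠CYW = 83°  [△WYC]
3. ∠CYX = 97°  [linear pair at Y on WX]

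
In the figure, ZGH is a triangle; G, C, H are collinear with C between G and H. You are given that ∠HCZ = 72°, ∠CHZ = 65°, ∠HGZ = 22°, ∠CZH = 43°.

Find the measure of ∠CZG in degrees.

1. ∠GCZ = 108°  [linear pair at C on GH]
2. ∠CGZ = 22°  [C on ray GH]
3. ∠CZG = 50°  [△ZGC]

∠CZG = 50°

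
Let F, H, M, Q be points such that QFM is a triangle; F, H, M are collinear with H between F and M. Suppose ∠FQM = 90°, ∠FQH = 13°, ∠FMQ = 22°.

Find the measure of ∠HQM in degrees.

1. ∠MFQ = 68°  [△QFM]
2. ∠HMQ = 22°  [H on ray MF]
3. ∠HFQ = 68°  [H on ray FM]
4. ∠FHQ = 99°  [△QFH]
5. ∠MHQ = 81°  [linear pair at H on FM]
6. ∠HQM = 77°  [△QHM]

∠HQM = 77°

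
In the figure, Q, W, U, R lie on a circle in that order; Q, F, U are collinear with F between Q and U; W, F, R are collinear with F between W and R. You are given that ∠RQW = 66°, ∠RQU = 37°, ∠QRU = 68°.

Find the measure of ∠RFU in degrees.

∠RFU = 76°

1. ∠RUW = 114°  [cyclic QWUR, opposite ∠Q+∠U]
2. ∠RWU = 37°  [same arc UR]
3. ∠QUR = 75°  [△QUR]
4. ∠URW = 29°  [△WUR]
5. ∠RFU = 76°  [△UFR]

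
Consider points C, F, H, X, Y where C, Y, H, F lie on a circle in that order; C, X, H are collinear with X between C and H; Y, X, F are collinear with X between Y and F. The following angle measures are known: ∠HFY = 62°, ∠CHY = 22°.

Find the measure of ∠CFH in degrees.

1. ∠HCY = 62°  [same arc YH]
2. ∠CYH = 96°  [△CYH]
3. ∠CFH = 84°  [cyclic CYHF, opposite ∠Y+∠F]

∠CFH = 84°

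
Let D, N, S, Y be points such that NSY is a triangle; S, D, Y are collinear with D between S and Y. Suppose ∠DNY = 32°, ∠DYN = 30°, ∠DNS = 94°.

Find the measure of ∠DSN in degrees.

∠DSN = 24°

1. ∠NDY = 118°  [△NDY]
2. ∠NDS = 62°  [linear pair at D on SY]
3. ∠DSN = 24°  [△NSD]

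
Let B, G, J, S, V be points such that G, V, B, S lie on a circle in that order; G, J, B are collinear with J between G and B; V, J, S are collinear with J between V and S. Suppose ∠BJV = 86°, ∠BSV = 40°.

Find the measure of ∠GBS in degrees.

∠GBS = 46°

1. ∠GJS = 86°  [vertical angles at J]
2. ∠BJS = 94°  [linear pair at J on GB]
3. ∠GBS = 46°  [△BJS]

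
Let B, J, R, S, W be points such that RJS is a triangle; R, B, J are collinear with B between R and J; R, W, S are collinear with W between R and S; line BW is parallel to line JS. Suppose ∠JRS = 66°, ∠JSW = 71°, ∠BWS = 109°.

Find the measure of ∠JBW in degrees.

∠JBW = 137°

1. ∠BRW = 66°  [B on RJ, W on RS]
2. ∠BWR = 71°  [linear pair at W on RS]
3. ∠RBW = 43°  [△RBW]
4. ∠JBW = 137°  [linear pair at B on RJ]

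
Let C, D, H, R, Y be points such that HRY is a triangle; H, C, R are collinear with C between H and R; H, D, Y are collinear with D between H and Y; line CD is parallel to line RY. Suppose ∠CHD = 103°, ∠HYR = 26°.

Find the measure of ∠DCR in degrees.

∠DCR = 129°

1. ∠RHY = 103°  [C on HR, D on HY]
2. ∠HRY = 51°  [△HRY]
3. ∠DCH = 51°  [CD∥RY, corresponding at C]
4. ∠DCR = 129°  [linear pair at C on HR]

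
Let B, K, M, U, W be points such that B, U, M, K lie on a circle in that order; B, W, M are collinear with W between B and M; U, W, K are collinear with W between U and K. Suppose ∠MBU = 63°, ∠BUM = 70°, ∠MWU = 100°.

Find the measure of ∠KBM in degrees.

1. ∠BMU = 47°  [△BUM]
2. ∠BWK = 100°  [vertical angles at W]
3. ∠BKU = 47°  [same arc BU]
4. ∠KBM = 33°  [△BWK]

∠KBM = 33°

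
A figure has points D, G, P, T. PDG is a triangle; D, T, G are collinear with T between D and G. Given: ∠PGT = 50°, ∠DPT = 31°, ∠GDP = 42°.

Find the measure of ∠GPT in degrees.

∠GPT = 57°

1. ∠PDT = 42°  [T on ray DG]
2. ∠DTP = 107°  [△PDT]
3. ∠GTP = 73°  [linear pair at T on DG]
4. ∠GPT = 57°  [△PTG]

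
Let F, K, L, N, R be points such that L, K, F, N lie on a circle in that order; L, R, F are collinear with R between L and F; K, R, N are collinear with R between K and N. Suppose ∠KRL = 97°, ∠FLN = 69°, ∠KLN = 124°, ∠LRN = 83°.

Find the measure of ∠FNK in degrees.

∠FNK = 55°

1. ∠FKN = 69°  [same arc FN]
2. ∠KFN = 56°  [cyclic LKFN, opposite ∠L+∠F]
3. ∠FNK = 55°  [△KFN]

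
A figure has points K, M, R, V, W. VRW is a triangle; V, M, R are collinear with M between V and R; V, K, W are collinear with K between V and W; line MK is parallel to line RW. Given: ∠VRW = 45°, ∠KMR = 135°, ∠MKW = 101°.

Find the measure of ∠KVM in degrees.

∠KVM = 56°

1. ∠KMV = 45°  [MK∥RW, corresponding at M]
2. ∠MKV = 79°  [linear pair at K on VW]
3. ∠KVM = 56°  [△VMK]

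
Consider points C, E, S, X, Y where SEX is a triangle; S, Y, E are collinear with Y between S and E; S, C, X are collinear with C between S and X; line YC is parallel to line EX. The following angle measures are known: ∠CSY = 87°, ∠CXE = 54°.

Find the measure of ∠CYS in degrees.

∠CYS = 39°

1. ∠ESX = 87°  [Y on SE, C on SX]
2. ∠EXS = 54°  [C on ray XS]
3. ∠SEX = 39°  [△SEX]
4. ∠CYS = 39°  [YC∥EX, corresponding at Y]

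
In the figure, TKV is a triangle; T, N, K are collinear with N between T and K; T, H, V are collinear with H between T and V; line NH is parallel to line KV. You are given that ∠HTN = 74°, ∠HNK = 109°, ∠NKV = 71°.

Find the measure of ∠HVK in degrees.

1. ∠KTV = 74°  [N on TK, H on TV]
2. ∠TKV = 71°  [N on ray KT]
3. ∠KVT = 35°  [△TKV]
4. ∠HVK = 35°  [H on ray VT]

∠HVK = 35°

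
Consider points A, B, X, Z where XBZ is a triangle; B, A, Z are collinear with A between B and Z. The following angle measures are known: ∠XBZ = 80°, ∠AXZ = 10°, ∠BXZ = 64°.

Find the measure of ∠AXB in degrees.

∠AXB = 54°

1. ∠BZX = 36°  [△XBZ]
2. ∠ABX = 80°  [A on ray BZ]
3. ∠AZX = 36°  [A on ray ZB]
4. ∠XAZ = 134°  [△XAZ]
5. ∠BAX = 46°  [linear pair at A on BZ]
6. ∠AXB = 54°  [△XBA]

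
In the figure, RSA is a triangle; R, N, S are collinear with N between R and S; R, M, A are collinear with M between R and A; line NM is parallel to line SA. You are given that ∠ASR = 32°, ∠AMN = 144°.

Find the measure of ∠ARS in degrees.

1. ∠MNR = 32°  [NM∥SA, corresponding at N]
2. ∠NMR = 36°  [linear pair at M on RA]
3. ∠MRN = 112°  [△RNM]
4. ∠ARS = 112°  [N on RS, M on RA]

∠ARS = 112°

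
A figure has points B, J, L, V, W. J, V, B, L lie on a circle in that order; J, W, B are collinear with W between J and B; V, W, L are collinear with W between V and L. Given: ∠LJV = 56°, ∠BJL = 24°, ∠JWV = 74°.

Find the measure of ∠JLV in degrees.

1. ∠BVL = 24°  [same arc BL]
2. ∠BWV = 106°  [linear pair at W on JB]
3. ∠JBV = 50°  [△VWB]
4. ∠JLV = 50°  [same arc JV]

∠JLV = 50°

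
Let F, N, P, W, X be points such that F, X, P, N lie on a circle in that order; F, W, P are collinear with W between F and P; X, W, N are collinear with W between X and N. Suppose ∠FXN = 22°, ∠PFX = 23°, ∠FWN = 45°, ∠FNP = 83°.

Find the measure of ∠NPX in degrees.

1. ∠FPN = 22°  [same arc FN]
2. ∠PNX = 23°  [same arc XP]
3. ∠NFP = 75°  [△FPN]
4. ∠NXP = 75°  [same arc PN]
5. ∠NPX = 82°  [△XPN]

∠NPX = 82°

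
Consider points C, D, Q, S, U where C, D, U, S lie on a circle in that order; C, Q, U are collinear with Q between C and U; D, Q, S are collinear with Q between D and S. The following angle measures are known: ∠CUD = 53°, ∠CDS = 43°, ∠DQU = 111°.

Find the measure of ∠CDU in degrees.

∠CDU = 59°

1. ∠CSD = 53°  [same arc CD]
2. ∠CUS = 43°  [same arc CS]
3. ∠CQS = 111°  [vertical angles at Q]
4. ∠SCU = 16°  [△CQS]
5. ∠CSU = 121°  [△CUS]
6. ∠CDU = 59°  [cyclic CDUS, opposite ∠D+∠S]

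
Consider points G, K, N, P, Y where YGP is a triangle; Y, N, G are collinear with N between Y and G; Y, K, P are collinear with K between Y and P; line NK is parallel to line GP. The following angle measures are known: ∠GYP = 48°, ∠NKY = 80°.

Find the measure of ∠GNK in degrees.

1. ∠KYN = 48°  [N on YG, K on YP]
2. ∠KNY = 52°  [△YNK]
3. ∠GNK = 128°  [linear pair at N on YG]

∠GNK = 128°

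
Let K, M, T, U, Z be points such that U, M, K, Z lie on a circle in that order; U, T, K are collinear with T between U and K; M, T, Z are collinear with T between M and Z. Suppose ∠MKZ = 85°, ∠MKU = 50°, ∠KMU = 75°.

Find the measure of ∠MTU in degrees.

∠MTU = 90°

1. ∠MUZ = 95°  [cyclic UMKZ, opposite ∠U+∠K]
2. ∠MZU = 50°  [same arc UM]
3. ∠KUM = 55°  [△UMK]
4. ∠UMZ = 35°  [△UMZ]
5. ∠MTU = 90°  [△UTM]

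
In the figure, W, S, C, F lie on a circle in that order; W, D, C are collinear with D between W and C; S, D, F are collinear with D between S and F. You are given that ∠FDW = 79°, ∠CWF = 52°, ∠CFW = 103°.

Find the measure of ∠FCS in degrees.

∠FCS = 74°

1. ∠CDF = 101°  [linear pair at D on WC]
2. ∠CSF = 52°  [same arc CF]
3. ∠FCW = 25°  [△WCF]
4. ∠CFS = 54°  [△CDF]
5. ∠FCS = 74°  [△SCF]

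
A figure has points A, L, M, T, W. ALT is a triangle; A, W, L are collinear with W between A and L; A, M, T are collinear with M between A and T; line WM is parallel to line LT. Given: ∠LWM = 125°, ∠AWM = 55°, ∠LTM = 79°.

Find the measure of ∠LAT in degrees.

1. ∠ALT = 55°  [WM∥LT, corresponding at W]
2. ∠ATL = 79°  [M on ray TA]
3. ∠LAT = 46°  [△ALT]

∠LAT = 46°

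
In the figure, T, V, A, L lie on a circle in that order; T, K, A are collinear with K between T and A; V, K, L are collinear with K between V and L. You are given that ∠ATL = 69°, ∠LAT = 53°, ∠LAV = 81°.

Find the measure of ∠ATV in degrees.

∠ATV = 30°

1. ∠AVL = 69°  [same arc AL]
2. ∠ALV = 30°  [△VAL]
3. ∠ATV = 30°  [same arc VA]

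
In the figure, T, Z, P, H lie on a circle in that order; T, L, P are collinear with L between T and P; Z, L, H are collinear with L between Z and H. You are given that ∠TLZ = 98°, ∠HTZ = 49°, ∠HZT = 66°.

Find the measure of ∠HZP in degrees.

1. ∠HLP = 98°  [vertical angles at L]
2. ∠HPZ = 131°  [cyclic TZPH, opposite ∠T+∠P]
3. ∠HPT = 66°  [same arc TH]
4. ∠PHZ = 16°  [△PLH]
5. ∠HZP = 33°  [△ZPH]

∠HZP = 33°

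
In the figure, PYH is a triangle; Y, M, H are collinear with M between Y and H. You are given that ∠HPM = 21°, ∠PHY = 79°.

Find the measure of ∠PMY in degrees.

1. ∠MHP = 79°  [M on ray HY]
2. ∠HMP = 80°  [△PMH]
3. ∠PMY = 100°  [linear pair at M on YH]

∠PMY = 100°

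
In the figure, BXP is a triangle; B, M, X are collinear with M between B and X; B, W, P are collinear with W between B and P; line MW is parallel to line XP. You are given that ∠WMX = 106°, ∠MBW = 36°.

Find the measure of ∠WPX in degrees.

1. ∠BMW = 74°  [linear pair at M on BX]
2. ∠BWM = 70°  [△BMW]
3. ∠MWP = 110°  [linear pair at W on BP]
4. ∠WPX = 70°  [MW∥XP, co-interior at P–W]

∠WPX = 70°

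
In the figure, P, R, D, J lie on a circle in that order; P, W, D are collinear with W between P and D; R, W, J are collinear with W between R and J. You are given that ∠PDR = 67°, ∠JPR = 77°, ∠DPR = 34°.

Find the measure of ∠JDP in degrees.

1. ∠PJR = 67°  [same arc PR]
2. ∠JRP = 36°  [△PRJ]
3. ∠JDP = 36°  [same arc PJ]

∠JDP = 36°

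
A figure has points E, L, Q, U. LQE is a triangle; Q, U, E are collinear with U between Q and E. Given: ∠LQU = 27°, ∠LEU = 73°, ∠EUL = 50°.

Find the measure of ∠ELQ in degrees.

∠ELQ = 80°

1. ∠EQL = 27°  [U on ray QE]
2. ∠LEQ = 73°  [U on ray EQ]
3. ∠ELQ = 80°  [△LQE]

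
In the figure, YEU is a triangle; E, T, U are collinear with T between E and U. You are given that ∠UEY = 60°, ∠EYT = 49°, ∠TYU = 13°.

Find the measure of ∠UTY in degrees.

∠UTY = 109°

1. ∠TEY = 60°  [T on ray EU]
2. ∠ETY = 71°  [△YET]
3. ∠UTY = 109°  [linear pair at T on EU]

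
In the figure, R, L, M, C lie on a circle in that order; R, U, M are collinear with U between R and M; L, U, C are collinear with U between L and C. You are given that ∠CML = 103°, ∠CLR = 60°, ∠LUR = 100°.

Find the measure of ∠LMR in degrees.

1. ∠CRL = 77°  [cyclic RLMC, opposite ∠R+∠M]
2. ∠LCR = 43°  [△RLC]
3. ∠LMR = 43°  [same arc RL]

∠LMR = 43°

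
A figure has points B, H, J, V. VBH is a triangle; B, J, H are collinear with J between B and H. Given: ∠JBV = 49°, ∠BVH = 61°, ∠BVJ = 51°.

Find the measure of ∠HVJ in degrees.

∠HVJ = 10°

1. ∠BJV = 80°  [△VBJ]
2. ∠HBV = 49°  [J on ray BH]
3. ∠BHV = 70°  [△VBH]
4. ∠HJV = 100°  [linear pair at J on BH]
5. ∠JHV = 70°  [J on ray HB]
6. ∠HVJ = 10°  [△VJH]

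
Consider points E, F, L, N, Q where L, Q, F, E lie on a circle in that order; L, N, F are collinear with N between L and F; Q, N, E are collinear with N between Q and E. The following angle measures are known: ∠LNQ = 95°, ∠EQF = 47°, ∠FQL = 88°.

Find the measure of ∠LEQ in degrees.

∠LEQ = 48°

1. ∠ENF = 95°  [vertical angles at N]
2. ∠ELF = 47°  [same arc FE]
3. ∠ENL = 85°  [linear pair at N on LF]
4. ∠LEQ = 48°  [△LNE]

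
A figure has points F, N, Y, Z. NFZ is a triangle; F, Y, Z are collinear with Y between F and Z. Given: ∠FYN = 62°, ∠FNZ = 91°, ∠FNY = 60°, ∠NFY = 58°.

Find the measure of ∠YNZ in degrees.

1. ∠NYZ = 118°  [linear pair at Y on FZ]
2. ∠NFZ = 58°  [Y on ray FZ]
3. ∠FZN = 31°  [△NFZ]
4. ∠NZY = 31°  [Y on ray ZF]
5. ∠YNZ = 31°  [△NYZ]

∠YNZ = 31°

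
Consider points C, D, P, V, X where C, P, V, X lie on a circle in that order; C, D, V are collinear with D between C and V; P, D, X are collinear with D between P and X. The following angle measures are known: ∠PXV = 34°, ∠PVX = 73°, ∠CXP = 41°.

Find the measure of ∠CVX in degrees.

1. ∠PCX = 107°  [cyclic CPVX, opposite ∠C+∠V]
2. ∠CPX = 32°  [△CPX]
3. ∠CVX = 32°  [same arc CX]

∠CVX = 32°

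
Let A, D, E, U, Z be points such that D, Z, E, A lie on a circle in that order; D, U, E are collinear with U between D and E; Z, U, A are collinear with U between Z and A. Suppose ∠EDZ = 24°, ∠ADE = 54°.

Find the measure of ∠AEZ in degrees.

1. ∠EAZ = 24°  [same arc ZE]
2. ∠AZE = 54°  [same arc EA]
3. ∠AEZ = 102°  [△ZEA]

∠AEZ = 102°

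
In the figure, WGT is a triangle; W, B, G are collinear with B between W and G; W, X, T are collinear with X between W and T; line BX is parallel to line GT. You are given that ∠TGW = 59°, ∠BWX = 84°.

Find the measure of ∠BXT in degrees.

∠BXT = 143°

1. ∠WBX = 59°  [BX∥GT, corresponding at B]
2. ∠BXW = 37°  [△WBX]
3. ∠BXT = 143°  [linear pair at X on WT]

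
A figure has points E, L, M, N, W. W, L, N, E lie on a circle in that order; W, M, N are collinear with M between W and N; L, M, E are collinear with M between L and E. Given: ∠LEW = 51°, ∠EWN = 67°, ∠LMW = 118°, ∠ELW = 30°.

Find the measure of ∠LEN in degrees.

1. ∠EWL = 99°  [△WLE]
2. ∠ELN = 67°  [same arc NE]
3. ∠ENL = 81°  [cyclic WLNE, opposite ∠W+∠N]
4. ∠LEN = 32°  [△LNE]

∠LEN = 32°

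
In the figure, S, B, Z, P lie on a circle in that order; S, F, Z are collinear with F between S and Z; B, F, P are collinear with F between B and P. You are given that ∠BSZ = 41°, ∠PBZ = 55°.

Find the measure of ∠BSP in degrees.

∠BSP = 96°

1. ∠BPZ = 41°  [same arc BZ]
2. ∠BZP = 84°  [△BZP]
3. ∠BSP = 96°  [cyclic SBZP, opposite ∠S+∠Z]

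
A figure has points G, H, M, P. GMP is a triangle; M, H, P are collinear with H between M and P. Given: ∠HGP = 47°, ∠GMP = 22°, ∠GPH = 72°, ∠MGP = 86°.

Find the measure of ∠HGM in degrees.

1. ∠GHP = 61°  [△GHP]
2. ∠GMH = 22°  [H on ray MP]
3. ∠GHM = 119°  [linear pair at H on MP]
4. ∠HGM = 39°  [△GMH]

∠HGM = 39°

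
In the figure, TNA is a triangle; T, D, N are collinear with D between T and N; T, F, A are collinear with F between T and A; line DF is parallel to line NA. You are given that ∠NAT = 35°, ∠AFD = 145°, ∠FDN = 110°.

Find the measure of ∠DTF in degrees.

∠DTF = 75°

1. ∠DFT = 35°  [DF∥NA, corresponding at F]
2. ∠FDT = 70°  [linear pair at D on TN]
3. ∠DTF = 75°  [△TDF]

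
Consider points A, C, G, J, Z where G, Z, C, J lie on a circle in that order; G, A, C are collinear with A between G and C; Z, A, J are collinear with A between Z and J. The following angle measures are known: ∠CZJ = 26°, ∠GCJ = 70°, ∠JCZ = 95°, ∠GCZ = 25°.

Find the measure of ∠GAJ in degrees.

∠GAJ = 129°

1. ∠CGJ = 26°  [same arc CJ]
2. ∠GJZ = 25°  [same arc GZ]
3. ∠GAJ = 129°  [△GAJ]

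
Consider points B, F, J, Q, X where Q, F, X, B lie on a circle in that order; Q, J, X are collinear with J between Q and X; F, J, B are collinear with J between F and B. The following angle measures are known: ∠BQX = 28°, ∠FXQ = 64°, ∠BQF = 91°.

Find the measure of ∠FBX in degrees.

∠FBX = 63°

1. ∠BFX = 28°  [same arc XB]
2. ∠BXF = 89°  [cyclic QFXB, opposite ∠Q+∠X]
3. ∠FBX = 63°  [△FXB]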